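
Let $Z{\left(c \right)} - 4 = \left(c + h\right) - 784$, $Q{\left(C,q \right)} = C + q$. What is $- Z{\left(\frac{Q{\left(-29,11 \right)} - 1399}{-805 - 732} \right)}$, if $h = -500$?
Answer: $\frac{1965943}{1537} \approx 1279.1$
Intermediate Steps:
$Z{\left(c \right)} = -1280 + c$ ($Z{\left(c \right)} = 4 + \left(\left(c - 500\right) - 784\right) = 4 + \left(\left(-500 + c\right) - 784\right) = 4 + \left(-1284 + c\right) = -1280 + c$)
$- Z{\left(\frac{Q{\left(-29,11 \right)} - 1399}{-805 - 732} \right)} = - (-1280 + \frac{\left(-29 + 11\right) - 1399}{-805 - 732}) = - (-1280 + \frac{-18 - 1399}{-1537}) = - (-1280 - - \frac{1417}{1537}) = - (-1280 + \frac{1417}{1537}) = \left(-1\right) \left(- \frac{1965943}{1537}\right) = \frac{1965943}{1537}$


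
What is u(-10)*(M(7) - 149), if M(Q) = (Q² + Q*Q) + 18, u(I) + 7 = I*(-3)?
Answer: -759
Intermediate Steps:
u(I) = -7 - 3*I (u(I) = -7 + I*(-3) = -7 - 3*I)
M(Q) = 18 + 2*Q² (M(Q) = (Q² + Q²) + 18 = 2*Q² + 18 = 18 + 2*Q²)
u(-10)*(M(7) - 149) = (-7 - 3*(-10))*((18 + 2*7²) - 149) = (-7 + 30)*((18 + 2*49) - 149) = 23*((18 + 98) - 149) = 23*(116 - 149) = 23*(-33) = -759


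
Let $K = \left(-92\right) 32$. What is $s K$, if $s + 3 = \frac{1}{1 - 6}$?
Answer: $\frac{47104}{5} \approx 9420.8$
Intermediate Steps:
$s = - \frac{16}{5}$ ($s = -3 + \frac{1}{1 - 6} = -3 + \frac{1}{-5} = -3 - \frac{1}{5} = - \frac{16}{5} \approx -3.2$)
$K = -2944$
$s K = \left(- \frac{16}{5}\right) \left(-2944\right) = \frac{47104}{5}$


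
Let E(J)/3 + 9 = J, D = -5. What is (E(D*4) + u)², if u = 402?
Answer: 99225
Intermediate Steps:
E(J) = -27 + 3*J
(E(D*4) + u)² = ((-27 + 3*(-5*4)) + 402)² = ((-27 + 3*(-20)) + 402)² = ((-27 - 60) + 402)² = (-87 + 402)² = 315² = 99225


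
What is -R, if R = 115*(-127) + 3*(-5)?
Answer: 14620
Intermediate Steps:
R = -14620 (R = -14605 - 15 = -14620)
-R = -1*(-14620) = 14620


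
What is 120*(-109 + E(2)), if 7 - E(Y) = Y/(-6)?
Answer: -12200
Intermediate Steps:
E(Y) = 7 + Y/6 (E(Y) = 7 - Y/(-6) = 7 - Y*(-1)/6 = 7 - (-1)*Y/6 = 7 + Y/6)
120*(-109 + E(2)) = 120*(-109 + (7 + (1/6)*2)) = 120*(-109 + (7 + 1/3)) = 120*(-109 + 22/3) = 120*(-305/3) = -12200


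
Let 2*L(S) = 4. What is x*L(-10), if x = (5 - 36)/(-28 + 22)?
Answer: 31/3 ≈ 10.333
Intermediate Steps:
L(S) = 2 (L(S) = (½)*4 = 2)
x = 31/6 (x = -31/(-6) = -31*(-⅙) = 31/6 ≈ 5.1667)
x*L(-10) = (31/6)*2 = 31/3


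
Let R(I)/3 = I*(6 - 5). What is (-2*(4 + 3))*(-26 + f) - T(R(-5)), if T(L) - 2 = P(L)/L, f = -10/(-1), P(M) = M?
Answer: 221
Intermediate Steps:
f = 10 (f = -10*(-1) = 10)
R(I) = 3*I (R(I) = 3*(I*(6 - 5)) = 3*(I*1) = 3*I)
T(L) = 3 (T(L) = 2 + L/L = 2 + 1 = 3)
(-2*(4 + 3))*(-26 + f) - T(R(-5)) = (-2*(4 + 3))*(-26 + 10) - 1*3 = -2*7*(-16) - 3 = -14*(-16) - 3 = 224 - 3 = 221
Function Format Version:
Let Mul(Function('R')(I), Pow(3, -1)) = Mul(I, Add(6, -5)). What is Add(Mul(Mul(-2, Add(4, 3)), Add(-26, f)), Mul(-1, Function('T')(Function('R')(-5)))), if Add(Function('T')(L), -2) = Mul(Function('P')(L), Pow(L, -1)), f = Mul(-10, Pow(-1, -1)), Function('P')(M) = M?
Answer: 221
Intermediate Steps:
f = 10 (f = Mul(-10, -1) = 10)
Function('R')(I) = Mul(3, I) (Function('R')(I) = Mul(3, Mul(I, Add(6, -5))) = Mul(3, Mul(I, 1)) = Mul(3, I))
Function('T')(L) = 3 (Function('T')(L) = Add(2, Mul(L, Pow(L, -1))) = Add(2, 1) = 3)
Add(Mul(Mul(-2, Add(4, 3)), Add(-26, f)), Mul(-1, Function('T')(Function('R')(-5)))) = Add(Mul(Mul(-2, Add(4, 3)), Add(-26, 10)), Mul(-1, 3)) = Add(Mul(Mul(-2, 7), -16), -3) = Add(Mul(-14, -16), -3) = Add(224, -3) = 221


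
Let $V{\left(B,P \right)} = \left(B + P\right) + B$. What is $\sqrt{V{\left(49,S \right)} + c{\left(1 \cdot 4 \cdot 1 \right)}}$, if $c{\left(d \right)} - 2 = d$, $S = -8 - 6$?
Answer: $3 \sqrt{10} \approx 9.4868$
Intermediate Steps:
$S = -14$ ($S = -8 - 6 = -14$)
$c{\left(d \right)} = 2 + d$
$V{\left(B,P \right)} = P + 2 B$
$\sqrt{V{\left(49,S \right)} + c{\left(1 \cdot 4 \cdot 1 \right)}} = \sqrt{\left(-14 + 2 \cdot 49\right) + \left(2 + 1 \cdot 4 \cdot 1\right)} = \sqrt{\left(-14 + 98\right) + \left(2 + 4 \cdot 1\right)} = \sqrt{84 + \left(2 + 4\right)} = \sqrt{84 + 6} = \sqrt{90} = 3 \sqrt{10}$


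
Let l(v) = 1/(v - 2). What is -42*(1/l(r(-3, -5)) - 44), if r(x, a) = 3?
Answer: 1806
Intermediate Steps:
l(v) = 1/(-2 + v)
-42*(1/l(r(-3, -5)) - 44) = -42*(1/(1/(-2 + 3)) - 44) = -42*(1/(1/1) - 44) = -42*(1/1 - 44) = -42*(1 - 44) = -42*(-43) = 1806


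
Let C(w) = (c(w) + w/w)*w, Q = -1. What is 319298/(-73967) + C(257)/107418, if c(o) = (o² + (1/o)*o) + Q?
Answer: 610640188693/3972693603 ≈ 153.71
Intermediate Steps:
c(o) = o² (c(o) = (o² + (1/o)*o) - 1 = (o² + o/o) - 1 = (o² + 1) - 1 = (1 + o²) - 1 = o²)
C(w) = w*(1 + w²) (C(w) = (w² + w/w)*w = (w² + 1)*w = (1 + w²)*w = w*(1 + w²))
319298/(-73967) + C(257)/107418 = 319298/(-73967) + (257 + 257³)/107418 = 319298*(-1/73967) + (257 + 16974593)*(1/107418) = -319298/73967 + 16974850*(1/107418) = -319298/73967 + 8487425/53709 = 610640188693/3972693603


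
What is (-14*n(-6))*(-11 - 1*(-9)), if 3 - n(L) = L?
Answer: 252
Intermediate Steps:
n(L) = 3 - L
(-14*n(-6))*(-11 - 1*(-9)) = (-14*(3 - 1*(-6)))*(-11 - 1*(-9)) = (-14*(3 + 6))*(-11 + 9) = -14*9*(-2) = -126*(-2) = 252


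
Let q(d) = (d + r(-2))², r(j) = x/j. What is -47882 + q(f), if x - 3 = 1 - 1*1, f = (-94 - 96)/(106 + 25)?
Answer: -3286214479/68644 ≈ -47873.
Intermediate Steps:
f = -190/131 ≈ -1.4504
x = 3 (x = 3 + (1 - 1*1) = 3 + (1 - 1) = 3 + 0 = 3)
r(j) = 3/j
q(d) = (-3/2 + d)² (q(d) = (d + 3/(-2))² = (d + 3*(-½))² = (d - 3/2)² = (-3/2 + d)²)
-47882 + q(f) = -47882 + (-3 + 2*(-190/131))²/4 = -47882 + (-3 - 380/131)²/4 = -47882 + (-773/131)²/4 = -47882 + (¼)*(597529/17161) = -47882 + 597529/68644 = -3286214479/68644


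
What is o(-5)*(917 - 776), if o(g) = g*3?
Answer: -2115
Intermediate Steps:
o(g) = 3*g
o(-5)*(917 - 776) = (3*(-5))*(917 - 776) = -15*141 = -2115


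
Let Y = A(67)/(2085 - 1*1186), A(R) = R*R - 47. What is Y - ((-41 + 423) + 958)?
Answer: -1200218/899 ≈ -1335.1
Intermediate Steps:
A(R) = -47 + R² (A(R) = R² - 47 = -47 + R²)
Y = 4442/899 (Y = (-47 + 67²)/(2085 - 1*1186) = (-47 + 4489)/(2085 - 1186) = 4442/899 ≈ 4.9410)
Y - ((-41 + 423) + 958) = 4442/899 - ((-41 + 423) + 958) = 4442/899 - (382 + 958) = 4442/899 - 1*1340 = 4442/899 - 1340 = -1200218/899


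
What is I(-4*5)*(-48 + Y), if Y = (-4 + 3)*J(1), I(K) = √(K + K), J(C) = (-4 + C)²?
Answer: -114*I*√10 ≈ -360.5*I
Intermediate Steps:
I(K) = √2*√K (I(K) = √(2*K) = √2*√K)
Y = -9 (Y = (-4 + 3)*(-4 + 1)² = -1*(-3)² = -1*9 = -9)
I(-4*5)*(-48 + Y) = (√2*√(-4*5))*(-48 - 9) = (√2*√(-20))*(-57) = (√2*(2*I*√5))*(-57) = (2*I*√10)*(-57) = -114*I*√10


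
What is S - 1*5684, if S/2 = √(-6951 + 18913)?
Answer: -5684 + 2*√11962 ≈ -5465.3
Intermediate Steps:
S = 2*√11962 (S = 2*√(-6951 + 18913) = 2*√11962 ≈ 218.74)
S - 1*5684 = 2*√11962 - 1*5684 = 2*√11962 - 5684 = -5684 + 2*√11962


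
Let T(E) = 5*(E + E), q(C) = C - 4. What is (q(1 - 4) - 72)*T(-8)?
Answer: 6320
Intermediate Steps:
q(C) = -4 + C
T(E) = 10*E (T(E) = 5*(2*E) = 10*E)
(q(1 - 4) - 72)*T(-8) = ((-4 + (1 - 4)) - 72)*(10*(-8)) = ((-4 - 3) - 72)*(-80) = (-7 - 72)*(-80) = -79*(-80) = 6320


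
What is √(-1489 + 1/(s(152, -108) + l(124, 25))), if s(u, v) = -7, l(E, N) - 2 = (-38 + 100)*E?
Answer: I*√87893412438/7683 ≈ 38.588*I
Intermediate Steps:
l(E, N) = 2 + 62*E (l(E, N) = 2 + (-38 + 100)*E = 2 + 62*E)
√(-1489 + 1/(s(152, -108) + l(124, 25))) = √(-1489 + 1/(-7 + (2 + 62*124))) = √(-1489 + 1/(-7 + (2 + 7688))) = √(-1489 + 1/(-7 + 7690)) = √(-1489 + 1/7683) = √(-11439986/7683) = I*√87893412438/7683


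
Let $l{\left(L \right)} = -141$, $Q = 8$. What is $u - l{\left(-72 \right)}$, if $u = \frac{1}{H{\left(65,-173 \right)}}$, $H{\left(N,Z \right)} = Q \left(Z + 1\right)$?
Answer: $\frac{194015}{1376} \approx 141.0$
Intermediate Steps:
$H{\left(N,Z \right)} = 8 + 8 Z$ ($H{\left(N,Z \right)} = 8 \left(Z + 1\right) = 8 \left(1 + Z\right) = 8 + 8 Z$)
$u = - \frac{1}{1376}$ ($u = \frac{1}{8 + 8 \left(-173\right)} = \frac{1}{8 - 1384} = \frac{1}{-1376} = - \frac{1}{1376} \approx -0.00072674$)
$u - l{\left(-72 \right)} = - \frac{1}{1376} - -141 = - \frac{1}{1376} + 141 = \frac{194015}{1376}$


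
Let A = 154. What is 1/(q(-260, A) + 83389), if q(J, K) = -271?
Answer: 1/83118 ≈ 1.2031e-5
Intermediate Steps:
1/(q(-260, A) + 83389) = 1/(-271 + 83389) = 1/83118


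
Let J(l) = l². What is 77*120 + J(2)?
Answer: 9244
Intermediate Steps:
77*120 + J(2) = 77*120 + 2² = 9240 + 4 = 9244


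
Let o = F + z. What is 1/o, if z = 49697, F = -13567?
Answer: 1/36130 ≈ 2.7678e-5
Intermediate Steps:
o = 36130 (o = -13567 + 49697 = 36130)
1/o = 1/36130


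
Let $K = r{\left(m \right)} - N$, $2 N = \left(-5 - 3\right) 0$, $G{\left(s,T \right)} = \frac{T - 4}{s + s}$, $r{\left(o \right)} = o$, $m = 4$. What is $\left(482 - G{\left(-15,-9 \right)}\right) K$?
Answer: $\frac{28894}{15} \approx 1926.3$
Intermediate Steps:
$G{\left(s,T \right)} = \frac{-4 + T}{2 s}$
$N = 0$ ($N = \frac{\left(-5 - 3\right) 0}{2} = \frac{\left(-8\right) 0}{2} = \frac{1}{2} \cdot 0 = 0$)
$K = 4$ ($K = 4 - 0 = 4 + 0 = 4$)
$\left(482 - G{\left(-15,-9 \right)}\right) K = \left(482 - \frac{-4 - 9}{2 \left(-15\right)}\right) 4 = \left(482 - \frac{1}{2} \left(- \frac{1}{15}\right) \left(-13\right)\right) 4 = \left(482 - \frac{13}{30}\right) 4 = \frac{14447}{30} \cdot 4 = \frac{28894}{15}$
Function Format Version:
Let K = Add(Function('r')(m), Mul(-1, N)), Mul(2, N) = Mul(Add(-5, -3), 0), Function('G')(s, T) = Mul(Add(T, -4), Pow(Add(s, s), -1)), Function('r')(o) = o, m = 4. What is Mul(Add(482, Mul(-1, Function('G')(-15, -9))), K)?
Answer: Rational(28894, 15) ≈ 1926.3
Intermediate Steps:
Function('G')(s, T) = Mul(Rational(1, 2), Pow(s, -1), Add(-4, T)) (Function('G')(s, T) = Mul(Add(-4, T), Pow(Mul(2, s), -1)) = Mul(Add(-4, T), Mul(Rational(1, 2), Pow(s, -1))) = Mul(Rational(1, 2), Pow(s, -1), Add(-4, T)))
N = 0 (N = Mul(Rational(1, 2), Mul(Add(-5, -3), 0)) = Mul(Rational(1, 2), Mul(-8, 0)) = Mul(Rational(1, 2), 0) = 0)
K = 4 (K = Add(4, Mul(-1, 0)) = Add(4, 0) = 4)
Mul(Add(482, Mul(-1, Function('G')(-15, -9))), K) = Mul(Add(482, Mul(-1, Mul(Rational(1, 2), Pow(-15, -1), Add(-4, -9)))), 4) = Mul(Add(482, Mul(-1, Mul(Rational(1, 2), Rational(-1, 15), -13))), 4) = Mul(Add(482, Mul(-1, Rational(13, 30))), 4) = Mul(Add(482, Rational(-13, 30)), 4) = Mul(Rational(14447, 30), 4) = Rational(28894, 15)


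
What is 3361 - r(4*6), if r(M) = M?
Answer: 3337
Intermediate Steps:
3361 - r(4*6) = 3361 - 4*6 = 3361 - 1*24 = 3361 - 24 = 3337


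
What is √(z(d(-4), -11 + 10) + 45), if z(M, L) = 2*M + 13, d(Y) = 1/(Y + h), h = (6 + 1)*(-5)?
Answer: 2*√22035/39 ≈ 7.6124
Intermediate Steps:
h = -35 (h = 7*(-5) = -35)
d(Y) = 1/(-35 + Y) (d(Y) = 1/(Y - 35) = 1/(-35 + Y))
z(M, L) = 13 + 2*M
√(z(d(-4), -11 + 10) + 45) = √((13 + 2/(-35 - 4)) + 45) = √((13 + 2/(-39)) + 45) = √((13 + 2*(-1/39)) + 45) = √((13 - 2/39) + 45) = √(505/39 + 45) = √(2260/39) = 2*√22035/39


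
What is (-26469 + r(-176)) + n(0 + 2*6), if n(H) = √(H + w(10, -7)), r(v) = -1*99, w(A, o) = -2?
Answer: -26568 + √10 ≈ -26565.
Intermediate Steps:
r(v) = -99
n(H) = √(-2 + H) (n(H) = √(H - 2) = √(-2 + H))
(-26469 + r(-176)) + n(0 + 2*6) = (-26469 - 99) + √(-2 + (0 + 2*6)) = -26568 + √(-2 + (0 + 12)) = -26568 + √(-2 + 12) = -26568 + √10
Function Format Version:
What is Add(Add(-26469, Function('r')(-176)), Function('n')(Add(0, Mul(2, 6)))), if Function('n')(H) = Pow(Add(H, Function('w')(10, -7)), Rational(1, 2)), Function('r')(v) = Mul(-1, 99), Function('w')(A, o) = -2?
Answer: Add(-26568, Pow(10, Rational(1, 2))) ≈ -26565.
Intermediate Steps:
Function('r')(v) = -99
Function('n')(H) = Pow(Add(-2, H), Rational(1, 2)) (Function('n')(H) = Pow(Add(H, -2), Rational(1, 2)) = Pow(Add(-2, H), Rational(1, 2)))
Add(Add(-26469, Function('r')(-176)), Function('n')(Add(0, Mul(2, 6)))) = Add(Add(-26469, -99), Pow(Add(-2, Add(0, Mul(2, 6))), Rational(1, 2))) = Add(-26568, Pow(Add(-2, Add(0, 12)), Rational(1, 2))) = Add(-26568, Pow(Add(-2, 12), Rational(1, 2))) = Add(-26568, Pow(10, Rational(1, 2)))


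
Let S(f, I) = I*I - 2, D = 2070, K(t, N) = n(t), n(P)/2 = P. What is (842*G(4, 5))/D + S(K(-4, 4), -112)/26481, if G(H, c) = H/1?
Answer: 19191658/9135945 ≈ 2.1007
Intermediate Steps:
n(P) = 2*P
G(H, c) = H (G(H, c) = H*1 = H)
K(t, N) = 2*t
S(f, I) = -2 + I² (S(f, I) = I² - 2 = -2 + I²)
(842*G(4, 5))/D + S(K(-4, 4), -112)/26481 = (842*4)/2070 + (-2 + (-112)²)/26481 = 3368*(1/2070) + (-2 + 12544)*(1/26481) = 1684/1035 + 12542*(1/26481) = 1684/1035 + 12542/26481 = 19191658/9135945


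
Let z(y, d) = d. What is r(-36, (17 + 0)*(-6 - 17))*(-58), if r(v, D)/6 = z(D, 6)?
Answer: -2088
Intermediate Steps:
r(v, D) = 36 (r(v, D) = 6*6 = 36)
r(-36, (17 + 0)*(-6 - 17))*(-58) = 36*(-58) = -2088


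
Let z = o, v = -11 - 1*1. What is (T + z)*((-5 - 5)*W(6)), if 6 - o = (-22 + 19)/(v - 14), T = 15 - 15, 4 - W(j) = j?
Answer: 1530/13 ≈ 117.69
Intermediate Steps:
v = -12 (v = -11 - 1 = -12)
W(j) = 4 - j
T = 0
o = 153/26 (o = 6 - (-22 + 19)/(-12 - 14) = 6 - (-3)/(-26) = 6 - (-3)*(-1)/26 = 6 - 1*3/26 = 6 - 3/26 = 153/26 ≈ 5.8846)
z = 153/26 ≈ 5.8846
(T + z)*((-5 - 5)*W(6)) = (0 + 153/26)*((-5 - 5)*(4 - 1*6)) = 153*(-10*(4 - 6))/26 = 153*(-10*(-2))/26 = (153/26)*20 = 1530/13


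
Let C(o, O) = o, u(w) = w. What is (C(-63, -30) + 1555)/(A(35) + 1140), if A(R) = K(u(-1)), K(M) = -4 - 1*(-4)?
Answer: 373/285 ≈ 1.3088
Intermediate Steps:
K(M) = 0 (K(M) = -4 + 4 = 0)
A(R) = 0
(C(-63, -30) + 1555)/(A(35) + 1140) = (-63 + 1555)/(0 + 1140) = 1492/1140 = 1492*(1/1140) = 373/285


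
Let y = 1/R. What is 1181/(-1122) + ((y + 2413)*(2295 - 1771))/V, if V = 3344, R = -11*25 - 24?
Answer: 1201707361/3187041 ≈ 377.06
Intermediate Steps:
R = -299 (R = -275 - 24 = -299)
y = -1/299 (y = 1/(-299) = -1/299 ≈ -0.0033445)
1181/(-1122) + ((y + 2413)*(2295 - 1771))/V = 1181/(-1122) + ((-1/299 + 2413)*(2295 - 1771))/3344 = 1181*(-1/1122) + ((721486/299)*524)*(1/3344) = -1181/1122 + (378058664/299)*(1/3344) = -1181/1122 + 47257333/124982 = 1201707361/3187041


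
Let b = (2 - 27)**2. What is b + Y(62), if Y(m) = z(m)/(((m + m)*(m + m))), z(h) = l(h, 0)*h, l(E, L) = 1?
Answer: 155001/248 ≈ 625.00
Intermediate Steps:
b = 625 (b = (-25)**2 = 625)
z(h) = h (z(h) = 1*h = h)
Y(m) = 1/(4*m) (Y(m) = m/(((m + m)*(m + m))) = m/(((2*m)*(2*m))) = m/((4*m**2)) = m*(1/(4*m**2)) = 1/(4*m))
b + Y(62) = 625 + (1/4)/62 = 625 + (1/4)*(1/62) = 625 + 1/248 = 155001/248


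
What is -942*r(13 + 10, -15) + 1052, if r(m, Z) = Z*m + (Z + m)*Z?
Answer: 439082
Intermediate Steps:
r(m, Z) = Z*m + Z*(Z + m)
-942*r(13 + 10, -15) + 1052 = -(-14130)*(-15 + 2*(13 + 10)) + 1052 = -(-14130)*(-15 + 2*23) + 1052 = -(-14130)*(-15 + 46) + 1052 = -(-14130)*31 + 1052 = -942*(-465) + 1052 = 438030 + 1052 = 439082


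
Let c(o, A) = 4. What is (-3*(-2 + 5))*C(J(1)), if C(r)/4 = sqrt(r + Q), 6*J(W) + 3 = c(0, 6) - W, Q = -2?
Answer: -36*I*sqrt(2) ≈ -50.912*I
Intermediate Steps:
J(W) = 1/6 - W/6 (J(W) = -1/2 + (4 - W)/6 = -1/2 + (2/3 - W/6) = 1/6 - W/6)
C(r) = 4*sqrt(-2 + r) (C(r) = 4*sqrt(r - 2) = 4*sqrt(-2 + r))
(-3*(-2 + 5))*C(J(1)) = (-3*(-2 + 5))*(4*sqrt(-2 + (1/6 - 1/6*1))) = (-3*3)*(4*sqrt(-2 + (1/6 - 1/6))) = -36*sqrt(-2 + 0) = -36*sqrt(-2) = -36*I*sqrt(2)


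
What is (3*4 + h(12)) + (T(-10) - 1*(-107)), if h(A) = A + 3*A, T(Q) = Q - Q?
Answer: 167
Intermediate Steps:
T(Q) = 0
h(A) = 4*A
(3*4 + h(12)) + (T(-10) - 1*(-107)) = (3*4 + 4*12) + (0 - 1*(-107)) = (12 + 48) + (0 + 107) = 60 + 107 = 167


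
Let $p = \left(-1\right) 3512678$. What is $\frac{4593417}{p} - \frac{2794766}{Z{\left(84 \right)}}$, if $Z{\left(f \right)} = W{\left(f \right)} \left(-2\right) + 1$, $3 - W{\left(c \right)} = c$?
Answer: $- \frac{9817861770319}{572566514} \approx -17147.0$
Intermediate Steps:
$p = -3512678$
$W{\left(c \right)} = 3 - c$
$Z{\left(f \right)} = -5 + 2 f$ ($Z{\left(f \right)} = \left(3 - f\right) \left(-2\right) + 1 = \left(-6 + 2 f\right) + 1 = -5 + 2 f$)
$\frac{4593417}{p} - \frac{2794766}{Z{\left(84 \right)}} = \frac{4593417}{-3512678} - \frac{2794766}{-5 + 2 \cdot 84} = 4593417 \left(- \frac{1}{3512678}\right) - \frac{2794766}{-5 + 168} = - \frac{4593417}{3512678} - \frac{2794766}{163} = - \frac{9817861770319}{572566514}$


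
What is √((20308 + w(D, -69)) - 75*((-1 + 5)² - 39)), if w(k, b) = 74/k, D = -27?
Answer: √1784451/9 ≈ 148.43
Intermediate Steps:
√((20308 + w(D, -69)) - 75*((-1 + 5)² - 39)) = √((20308 + 74/(-27)) - 75*((-1 + 5)² - 39)) = √((20308 + 74*(-1/27)) - 75*(4² - 39)) = √((20308 - 74/27) - 75*(16 - 39)) = √(548242/27 - 75*(-23)) = √(548242/27 + 1725) = √(594817/27) = √1784451/9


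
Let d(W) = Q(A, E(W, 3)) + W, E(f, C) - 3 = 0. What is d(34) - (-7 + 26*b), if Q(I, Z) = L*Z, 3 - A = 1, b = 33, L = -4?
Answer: -829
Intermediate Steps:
E(f, C) = 3 (E(f, C) = 3 + 0 = 3)
A = 2 (A = 3 - 1*1 = 3 - 1 = 2)
Q(I, Z) = -4*Z
d(W) = -12 + W (d(W) = -4*3 + W = -12 + W)
d(34) - (-7 + 26*b) = (-12 + 34) - (-7 + 26*33) = 22 - (-7 + 858) = 22 - 1*851 = 22 - 851 = -829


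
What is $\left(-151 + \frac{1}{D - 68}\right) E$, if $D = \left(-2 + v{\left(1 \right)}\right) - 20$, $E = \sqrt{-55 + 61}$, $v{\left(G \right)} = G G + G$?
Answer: $- \frac{13289 \sqrt{6}}{88} \approx -369.9$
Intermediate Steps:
$v{\left(G \right)} = G + G^{2}$ ($v{\left(G \right)} = G^{2} + G = G + G^{2}$)
$E = \sqrt{6} \approx 2.4495$
$D = -20$ ($D = \left(-2 + 1 \left(1 + 1\right)\right) - 20 = \left(-2 + 1 \cdot 2\right) - 20 = \left(-2 + 2\right) - 20 = 0 - 20 = -20$)
$\left(-151 + \frac{1}{D - 68}\right) E = \left(-151 + \frac{1}{-20 - 68}\right) \sqrt{6} = \left(-151 + \frac{1}{-88}\right) \sqrt{6} = \left(-151 - \frac{1}{88}\right) \sqrt{6} = - \frac{13289 \sqrt{6}}{88}$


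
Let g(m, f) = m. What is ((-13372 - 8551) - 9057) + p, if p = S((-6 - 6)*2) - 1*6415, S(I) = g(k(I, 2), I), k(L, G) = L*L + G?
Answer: -36817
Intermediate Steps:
k(L, G) = G + L² (k(L, G) = L² + G = G + L²)
S(I) = 2 + I²
p = -5837 (p = (2 + ((-6 - 6)*2)²) - 1*6415 = (2 + (-12*2)²) - 6415 = (2 + (-24)²) - 6415 = (2 + 576) - 6415 = 578 - 6415 = -5837)
((-13372 - 8551) - 9057) + p = ((-13372 - 8551) - 9057) - 5837 = (-21923 - 9057) - 5837 = -30980 - 5837 = -36817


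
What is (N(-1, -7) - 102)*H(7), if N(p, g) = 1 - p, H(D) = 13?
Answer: -1300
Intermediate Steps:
(N(-1, -7) - 102)*H(7) = ((1 - 1*(-1)) - 102)*13 = ((1 + 1) - 102)*13 = (2 - 102)*13 = -100*13 = -1300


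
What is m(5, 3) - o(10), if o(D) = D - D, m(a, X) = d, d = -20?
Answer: -20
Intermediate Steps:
m(a, X) = -20
o(D) = 0
m(5, 3) - o(10) = -20 - 1*0 = -20 + 0 = -20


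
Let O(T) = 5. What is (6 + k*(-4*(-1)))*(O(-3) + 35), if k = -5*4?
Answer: -2960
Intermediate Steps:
k = -20
(6 + k*(-4*(-1)))*(O(-3) + 35) = (6 - (-80)*(-1))*(5 + 35) = (6 - 20*4)*40 = (6 - 80)*40 = -74*40 = -2960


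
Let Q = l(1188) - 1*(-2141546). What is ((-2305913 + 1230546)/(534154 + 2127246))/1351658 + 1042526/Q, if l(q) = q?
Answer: 170467235790599901/350366481449076400 ≈ 0.48654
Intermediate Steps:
Q = 2142734 (Q = 1188 - 1*(-2141546) = 1188 + 2141546 = 2142734)
((-2305913 + 1230546)/(534154 + 2127246))/1351658 + 1042526/Q = ((-2305913 + 1230546)/(534154 + 2127246))/1351658 + 1042526/2142734 = -1075367/2661400*(1/1351658) + 1042526*(1/2142734) = -1075367*1/2661400*(1/1351658) + 521263/1071367 = -1075367/2661400*1/1351658 + 521263/1071367 = -1075367/3597302601200 + 521263/1071367 = 170467235790599901/350366481449076400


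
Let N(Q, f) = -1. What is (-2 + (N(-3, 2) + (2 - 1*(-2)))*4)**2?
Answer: 100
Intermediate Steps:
(-2 + (N(-3, 2) + (2 - 1*(-2)))*4)**2 = (-2 + (-1 + (2 - 1*(-2)))*4)**2 = (-2 + (-1 + (2 + 2))*4)**2 = (-2 + (-1 + 4)*4)**2 = (-2 + 3*4)**2 = (-2 + 12)**2 = 10**2 = 100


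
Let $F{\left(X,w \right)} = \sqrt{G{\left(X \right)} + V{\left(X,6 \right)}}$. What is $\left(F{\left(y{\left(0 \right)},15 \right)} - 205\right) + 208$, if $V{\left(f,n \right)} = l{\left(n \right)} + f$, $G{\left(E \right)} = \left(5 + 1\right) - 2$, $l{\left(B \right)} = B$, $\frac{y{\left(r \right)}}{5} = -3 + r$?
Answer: $3 + i \sqrt{5} \approx 3.0 + 2.2361 i$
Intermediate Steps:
$y{\left(r \right)} = -15 + 5 r$ ($y{\left(r \right)} = 5 \left(-3 + r\right) = -15 + 5 r$)
$G{\left(E \right)} = 4$ ($G{\left(E \right)} = 6 - 2 = 4$)
$V{\left(f,n \right)} = f + n$ ($V{\left(f,n \right)} = n + f = f + n$)
$F{\left(X,w \right)} = \sqrt{10 + X}$ ($F{\left(X,w \right)} = \sqrt{4 + \left(X + 6\right)} = \sqrt{4 + \left(6 + X\right)} = \sqrt{10 + X}$)
$\left(F{\left(y{\left(0 \right)},15 \right)} - 205\right) + 208 = \left(\sqrt{10 + \left(-15 + 5 \cdot 0\right)} - 205\right) + 208 = \left(\sqrt{10 + \left(-15 + 0\right)} - 205\right) + 208 = \left(\sqrt{10 - 15} - 205\right) + 208 = \left(\sqrt{-5} - 205\right) + 208 = \left(i \sqrt{5} - 205\right) + 208 = \left(-205 + i \sqrt{5}\right) + 208 = 3 + i \sqrt{5}$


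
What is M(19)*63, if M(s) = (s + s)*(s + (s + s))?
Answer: 136458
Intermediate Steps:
M(s) = 6*s**2 (M(s) = (2*s)*(s + 2*s) = (2*s)*(3*s) = 6*s**2)
M(19)*63 = (6*19**2)*63 = (6*361)*63 = 2166*63 = 136458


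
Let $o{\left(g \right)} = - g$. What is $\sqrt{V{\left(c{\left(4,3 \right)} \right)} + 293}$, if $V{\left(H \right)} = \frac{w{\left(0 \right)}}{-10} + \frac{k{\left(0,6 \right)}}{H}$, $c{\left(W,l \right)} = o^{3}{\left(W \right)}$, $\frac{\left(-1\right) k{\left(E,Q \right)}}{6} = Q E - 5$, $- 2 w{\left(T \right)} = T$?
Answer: $\frac{\sqrt{18722}}{8} \approx 17.104$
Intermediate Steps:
$w{\left(T \right)} = - \frac{T}{2}$
$k{\left(E,Q \right)} = 30 - 6 E Q$ ($k{\left(E,Q \right)} = - 6 \left(Q E - 5\right) = - 6 \left(E Q - 5\right) = - 6 \left(-5 + E Q\right) = 30 - 6 E Q$)
$c{\left(W,l \right)} = - W^{3}$ ($c{\left(W,l \right)} = \left(- W\right)^{3} = - W^{3}$)
$V{\left(H \right)} = \frac{30}{H}$ ($V{\left(H \right)} = \frac{\left(- \frac{1}{2}\right) 0}{-10} + \frac{30 - 0 \cdot 6}{H} = 0 \left(- \frac{1}{10}\right) + \frac{30 + 0}{H} = 0 + \frac{30}{H} = \frac{30}{H}$)
$\sqrt{V{\left(c{\left(4,3 \right)} \right)} + 293} = \sqrt{\frac{30}{\left(-1\right) 4^{3}} + 293} = \sqrt{\frac{30}{\left(-1\right) 64} + 293} = \sqrt{\frac{30}{-64} + 293} = \sqrt{30 \left(- \frac{1}{64}\right) + 293} = \sqrt{- \frac{15}{32} + 293} = \sqrt{\frac{9361}{32}} = \frac{\sqrt{18722}}{8}$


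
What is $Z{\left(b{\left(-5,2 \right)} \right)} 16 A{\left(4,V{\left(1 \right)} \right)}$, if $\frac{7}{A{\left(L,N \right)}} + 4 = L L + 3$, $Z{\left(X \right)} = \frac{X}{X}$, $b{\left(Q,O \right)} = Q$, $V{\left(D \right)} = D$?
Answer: $\frac{112}{15} \approx 7.4667$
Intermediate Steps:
$Z{\left(X \right)} = 1$
$A{\left(L,N \right)} = \frac{7}{-1 + L^{2}}$ ($A{\left(L,N \right)} = \frac{7}{-4 + \left(L L + 3\right)} = \frac{7}{-4 + \left(L^{2} + 3\right)} = \frac{7}{-4 + \left(3 + L^{2}\right)} = \frac{7}{-1 + L^{2}}$)
$Z{\left(b{\left(-5,2 \right)} \right)} 16 A{\left(4,V{\left(1 \right)} \right)} = 1 \cdot 16 \frac{7}{-1 + 4^{2}} = 16 \frac{7}{-1 + 16} = 16 \cdot \frac{7}{15} = \frac{112}{15}$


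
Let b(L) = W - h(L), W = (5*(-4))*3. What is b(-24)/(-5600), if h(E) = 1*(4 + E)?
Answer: 1/140 ≈ 0.0071429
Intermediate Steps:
h(E) = 4 + E
W = -60 (W = -20*3 = -60)
b(L) = -64 - L (b(L) = -60 - (4 + L) = -60 + (-4 - L) = -64 - L)
b(-24)/(-5600) = (-64 - 1*(-24))/(-5600) = (-64 + 24)*(-1/5600) = -40*(-1/5600) = 1/140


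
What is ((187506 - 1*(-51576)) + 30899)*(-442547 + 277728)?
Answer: -44497998439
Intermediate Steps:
((187506 - 1*(-51576)) + 30899)*(-442547 + 277728) = ((187506 + 51576) + 30899)*(-164819) = (239082 + 30899)*(-164819) = 269981*(-164819) = -44497998439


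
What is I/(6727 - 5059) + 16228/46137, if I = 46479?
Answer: 723823309/25652172 ≈ 28.217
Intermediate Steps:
I/(6727 - 5059) + 16228/46137 = 46479/(6727 - 5059) + 16228/46137 = 46479/1668 + 16228*(1/46137) = 46479*(1/1668) + 16228/46137 = 15493/556 + 16228/46137 = 723823309/25652172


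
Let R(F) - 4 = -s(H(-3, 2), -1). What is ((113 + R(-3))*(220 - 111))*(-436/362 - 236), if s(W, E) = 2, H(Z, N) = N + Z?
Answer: -538177690/181 ≈ -2.9734e+6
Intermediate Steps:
R(F) = 2 (R(F) = 4 - 1*2 = 4 - 2 = 2)
((113 + R(-3))*(220 - 111))*(-436/362 - 236) = ((113 + 2)*(220 - 111))*(-436/362 - 236) = (115*109)*(-436*1/362 - 236) = 12535*(-218/181 - 236) = 12535*(-42934/181) = -538177690/181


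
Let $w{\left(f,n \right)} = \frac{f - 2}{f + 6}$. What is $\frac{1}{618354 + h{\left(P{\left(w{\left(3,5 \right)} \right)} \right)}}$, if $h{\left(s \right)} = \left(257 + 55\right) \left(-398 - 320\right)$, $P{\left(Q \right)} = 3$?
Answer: $\frac{1}{394338} \approx 2.5359 \cdot 10^{-6}$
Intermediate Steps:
$w{\left(f,n \right)} = \frac{-2 + f}{6 + f}$
$h{\left(s \right)} = -224016$ ($h{\left(s \right)} = 312 \left(-718\right) = -224016$)
$\frac{1}{618354 + h{\left(P{\left(w{\left(3,5 \right)} \right)} \right)}} = \frac{1}{618354 - 224016} = \frac{1}{394338}$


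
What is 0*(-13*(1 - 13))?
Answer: 0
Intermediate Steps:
0*(-13*(1 - 13)) = 0*(-13*(-12)) = 0*156 = 0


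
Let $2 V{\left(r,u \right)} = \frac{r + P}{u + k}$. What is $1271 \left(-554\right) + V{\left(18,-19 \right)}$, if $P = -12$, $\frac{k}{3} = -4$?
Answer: $- \frac{21828157}{31} \approx -7.0413 \cdot 10^{5}$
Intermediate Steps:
$k = -12$ ($k = 3 \left(-4\right) = -12$)
$V{\left(r,u \right)} = \frac{-12 + r}{2 \left(-12 + u\right)}$ ($V{\left(r,u \right)} = \frac{\left(r - 12\right) \frac{1}{u - 12}}{2} = \frac{\left(-12 + r\right) \frac{1}{-12 + u}}{2} = \frac{\frac{1}{-12 + u} \left(-12 + r\right)}{2} = \frac{-12 + r}{2 \left(-12 + u\right)}$)
$1271 \left(-554\right) + V{\left(18,-19 \right)} = 1271 \left(-554\right) + \frac{-12 + 18}{2 \left(-12 - 19\right)} = -704134 + \frac{1}{2} \frac{1}{-31} \cdot 6 = -704134 + \frac{1}{2} \left(- \frac{1}{31}\right) 6 = -704134 - \frac{3}{31} = - \frac{21828157}{31}$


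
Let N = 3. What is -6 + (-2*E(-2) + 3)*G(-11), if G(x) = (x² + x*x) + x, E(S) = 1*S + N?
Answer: 225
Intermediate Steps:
E(S) = 3 + S (E(S) = 1*S + 3 = S + 3 = 3 + S)
G(x) = x + 2*x² (G(x) = (x² + x²) + x = 2*x² + x = x + 2*x²)
-6 + (-2*E(-2) + 3)*G(-11) = -6 + (-2*(3 - 2) + 3)*(-11*(1 + 2*(-11))) = -6 + (-2*1 + 3)*(-11*(1 - 22)) = -6 + (-2 + 3)*(-11*(-21)) = -6 + 1*231 = -6 + 231 = 225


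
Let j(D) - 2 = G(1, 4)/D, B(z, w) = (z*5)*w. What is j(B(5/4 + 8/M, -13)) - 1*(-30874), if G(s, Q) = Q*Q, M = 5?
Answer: 22879052/741 ≈ 30876.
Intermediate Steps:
G(s, Q) = Q²
B(z, w) = 5*w*z (B(z, w) = (5*z)*w = 5*w*z)
j(D) = 2 + 16/D (j(D) = 2 + 4²/D = 2 + 16/D)
j(B(5/4 + 8/M, -13)) - 1*(-30874) = (2 + 16/((5*(-13)*(5/4 + 8/5)))) - 1*(-30874) = (2 + 16/((5*(-13)*(5*(¼) + 8*(⅕))))) + 30874 = (2 + 16/((5*(-13)*(5/4 + 8/5)))) + 30874 = (2 + 16/((5*(-13)*(57/20)))) + 30874 = (2 + 16/(-741/4)) + 30874 = (2 + 16*(-4/741)) + 30874 = (2 - 64/741) + 30874 = 1418/741 + 30874 = 22879052/741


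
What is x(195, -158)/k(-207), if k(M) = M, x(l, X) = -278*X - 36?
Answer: -43888/207 ≈ -212.02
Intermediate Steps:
x(l, X) = -36 - 278*X
x(195, -158)/k(-207) = (-36 - 278*(-158))/(-207) = (-36 + 43924)*(-1/207) = 43888*(-1/207) = -43888/207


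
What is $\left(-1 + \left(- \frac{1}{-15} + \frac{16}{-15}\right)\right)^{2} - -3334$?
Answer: $3338$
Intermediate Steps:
$\left(-1 + \left(- \frac{1}{-15} + \frac{16}{-15}\right)\right)^{2} - -3334 = \left(-1 + \left(\left(-1\right) \left(- \frac{1}{15}\right) + 16 \left(- \frac{1}{15}\right)\right)\right)^{2} + 3334 = \left(-1 + \left(\frac{1}{15} - \frac{16}{15}\right)\right)^{2} + 3334 = \left(-1 - 1\right)^{2} + 3334 = \left(-2\right)^{2} + 3334 = 4 + 3334 = 3338$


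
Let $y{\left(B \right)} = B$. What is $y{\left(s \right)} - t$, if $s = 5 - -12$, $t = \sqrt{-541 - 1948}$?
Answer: $17 - i \sqrt{2489} \approx 17.0 - 49.89 i$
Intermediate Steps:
$t = i \sqrt{2489}$ ($t = \sqrt{-2489} = i \sqrt{2489} \approx 49.89 i$)
$s = 17$ ($s = 5 + 12 = 17$)
$y{\left(s \right)} - t = 17 - i \sqrt{2489}$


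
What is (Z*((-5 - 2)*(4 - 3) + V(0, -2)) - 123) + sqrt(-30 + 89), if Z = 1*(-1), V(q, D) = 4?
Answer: -120 + sqrt(59) ≈ -112.32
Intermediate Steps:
Z = -1
(Z*((-5 - 2)*(4 - 3) + V(0, -2)) - 123) + sqrt(-30 + 89) = (-((-5 - 2)*(4 - 3) + 4) - 123) + sqrt(-30 + 89) = (-(-7*1 + 4) - 123) + sqrt(59) = (-(-7 + 4) - 123) + sqrt(59) = (-1*(-3) - 123) + sqrt(59) = (3 - 123) + sqrt(59) = -120 + sqrt(59)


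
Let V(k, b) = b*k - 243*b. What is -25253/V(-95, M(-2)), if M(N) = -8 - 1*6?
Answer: -25253/4732 ≈ -5.3366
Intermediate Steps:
M(N) = -14 (M(N) = -8 - 6 = -14)
V(k, b) = -243*b + b*k
-25253/V(-95, M(-2)) = -25253*(-1/(14*(-243 - 95))) = -25253/((-14*(-338))) = -25253/4732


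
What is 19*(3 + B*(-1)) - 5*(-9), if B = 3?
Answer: 45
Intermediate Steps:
19*(3 + B*(-1)) - 5*(-9) = 19*(3 + 3*(-1)) - 5*(-9) = 19*(3 - 3) + 45 = 19*0 + 45 = 0 + 45 = 45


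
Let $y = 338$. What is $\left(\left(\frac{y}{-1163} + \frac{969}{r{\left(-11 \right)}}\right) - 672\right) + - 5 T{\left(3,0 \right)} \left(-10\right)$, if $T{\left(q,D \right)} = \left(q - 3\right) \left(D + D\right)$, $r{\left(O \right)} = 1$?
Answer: $\frac{345073}{1163} \approx 296.71$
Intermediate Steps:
$T{\left(q,D \right)} = 2 D \left(-3 + q\right)$ ($T{\left(q,D \right)} = \left(-3 + q\right) 2 D = 2 D \left(-3 + q\right)$)
$\left(\left(\frac{y}{-1163} + \frac{969}{r{\left(-11 \right)}}\right) - 672\right) + - 5 T{\left(3,0 \right)} \left(-10\right) = \left(\left(\frac{338}{-1163} + \frac{969}{1}\right) - 672\right) + - 5 \cdot 2 \cdot 0 \left(-3 + 3\right) \left(-10\right) = \left(\left(338 \left(- \frac{1}{1163}\right) + 969 \cdot 1\right) - 672\right) + - 5 \cdot 2 \cdot 0 \cdot 0 \left(-10\right) = \left(\left(- \frac{338}{1163} + 969\right) - 672\right) + \left(-5\right) 0 \left(-10\right) = \left(\frac{1126609}{1163} - 672\right) + 0 \left(-10\right) = \frac{345073}{1163} + 0 = \frac{345073}{1163}$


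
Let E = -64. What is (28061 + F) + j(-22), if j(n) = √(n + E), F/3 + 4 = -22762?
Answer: -40237 + I*√86 ≈ -40237.0 + 9.2736*I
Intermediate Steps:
F = -68298 (F = -12 + 3*(-22762) = -12 - 68286 = -68298)
j(n) = √(-64 + n) (j(n) = √(n - 64) = √(-64 + n))
(28061 + F) + j(-22) = (28061 - 68298) + √(-64 - 22) = -40237 + √(-86) = -40237 + I*√86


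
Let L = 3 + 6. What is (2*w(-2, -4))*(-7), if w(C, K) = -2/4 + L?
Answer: -119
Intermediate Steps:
L = 9
w(C, K) = 17/2 (w(C, K) = -2/4 + 9 = -2*¼ + 9 = -½ + 9 = 17/2)
(2*w(-2, -4))*(-7) = (2*(17/2))*(-7) = 17*(-7) = -119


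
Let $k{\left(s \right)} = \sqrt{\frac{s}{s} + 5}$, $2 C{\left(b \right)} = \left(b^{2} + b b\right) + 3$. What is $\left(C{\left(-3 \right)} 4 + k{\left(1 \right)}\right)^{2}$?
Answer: $\left(42 + \sqrt{6}\right)^{2} \approx 1975.8$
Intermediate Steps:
$C{\left(b \right)} = \frac{3}{2} + b^{2}$ ($C{\left(b \right)} = \frac{\left(b^{2} + b b\right) + 3}{2} = \frac{\left(b^{2} + b^{2}\right) + 3}{2} = \frac{2 b^{2} + 3}{2} = \frac{3 + 2 b^{2}}{2} = \frac{3}{2} + b^{2}$)
$k{\left(s \right)} = \sqrt{6}$ ($k{\left(s \right)} = \sqrt{1 + 5} = \sqrt{6}$)
$\left(C{\left(-3 \right)} 4 + k{\left(1 \right)}\right)^{2} = \left(\left(\frac{3}{2} + \left(-3\right)^{2}\right) 4 + \sqrt{6}\right)^{2} = \left(\left(\frac{3}{2} + 9\right) 4 + \sqrt{6}\right)^{2} = \left(\frac{21}{2} \cdot 4 + \sqrt{6}\right)^{2} = \left(42 + \sqrt{6}\right)^{2}$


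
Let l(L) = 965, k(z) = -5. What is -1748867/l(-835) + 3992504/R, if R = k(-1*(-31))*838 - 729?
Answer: -12455443133/4746835 ≈ -2623.9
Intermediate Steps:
R = -4919 (R = -5*838 - 729 = -4190 - 729 = -4919)
-1748867/l(-835) + 3992504/R = -1748867/965 + 3992504/(-4919) = -1748867*1/965 + 3992504*(-1/4919) = -1748867/965 - 3992504/4919 = -12455443133/4746835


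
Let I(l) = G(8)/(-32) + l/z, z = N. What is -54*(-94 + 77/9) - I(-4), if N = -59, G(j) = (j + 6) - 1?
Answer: 8711871/1888 ≈ 4614.3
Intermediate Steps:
G(j) = 5 + j (G(j) = (6 + j) - 1 = 5 + j)
z = -59
I(l) = -13/32 - l/59 (I(l) = (5 + 8)/(-32) + l/(-59) = 13*(-1/32) + l*(-1/59) = -13/32 - l/59)
-54*(-94 + 77/9) - I(-4) = -54*(-94 + 77/9) - (-13/32 - 1/59*(-4)) = -54*(-94 + 77*(⅑)) - (-13/32 + 4/59) = -54*(-94 + 77/9) - 1*(-639/1888) = -54*(-769/9) + 639/1888 = 4614 + 639/1888 = 8711871/1888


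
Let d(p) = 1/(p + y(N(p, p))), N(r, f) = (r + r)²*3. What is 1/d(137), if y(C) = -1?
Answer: 136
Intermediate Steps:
N(r, f) = 12*r² (N(r, f) = (2*r)²*3 = (4*r²)*3 = 12*r²)
d(p) = 1/(-1 + p) (d(p) = 1/(p - 1) = 1/(-1 + p))
1/d(137) = 1/(1/(-1 + 137)) = 1/(1/136) = 136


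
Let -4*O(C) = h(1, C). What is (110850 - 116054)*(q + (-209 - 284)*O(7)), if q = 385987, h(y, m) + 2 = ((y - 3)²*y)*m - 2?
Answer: -2024069780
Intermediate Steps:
h(y, m) = -4 + m*y*(-3 + y)² (h(y, m) = -2 + (((y - 3)²*y)*m - 2) = -2 + (((-3 + y)²*y)*m - 2) = -2 + ((y*(-3 + y)²)*m - 2) = -2 + (m*y*(-3 + y)² - 2) = -2 + (-2 + m*y*(-3 + y)²) = -4 + m*y*(-3 + y)²)
O(C) = 1 - C (O(C) = -(-4 + C*1*(-3 + 1)²)/4 = -(-4 + C*1*(-2)²)/4 = -(-4 + C*1*4)/4 = -(-4 + 4*C)/4 = 1 - C)
(110850 - 116054)*(q + (-209 - 284)*O(7)) = (110850 - 116054)*(385987 + (-209 - 284)*(1 - 1*7)) = -5204*(385987 - 493*(1 - 7)) = -5204*(385987 - 493*(-6)) = -5204*(385987 + 2958) = -5204*388945 = -2024069780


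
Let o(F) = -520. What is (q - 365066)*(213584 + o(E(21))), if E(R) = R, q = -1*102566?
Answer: -99635544448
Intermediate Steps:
q = -102566
(q - 365066)*(213584 + o(E(21))) = (-102566 - 365066)*(213584 - 520) = -467632*213064 = -99635544448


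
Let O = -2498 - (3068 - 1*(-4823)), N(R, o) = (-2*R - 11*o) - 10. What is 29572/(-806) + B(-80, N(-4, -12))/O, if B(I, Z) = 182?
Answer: -153685100/4186767 ≈ -36.707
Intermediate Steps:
N(R, o) = -10 - 11*o - 2*R (N(R, o) = (-11*o - 2*R) - 10 = -10 - 11*o - 2*R)
O = -10389 (O = -2498 - (3068 + 4823) = -2498 - 1*7891 = -2498 - 7891 = -10389)
29572/(-806) + B(-80, N(-4, -12))/O = 29572/(-806) + 182/(-10389) = 29572*(-1/806) + 182*(-1/10389) = -14786/403 - 182/10389 = -153685100/4186767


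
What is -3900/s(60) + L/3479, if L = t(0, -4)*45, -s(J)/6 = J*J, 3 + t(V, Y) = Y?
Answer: 3221/35784 ≈ 0.090012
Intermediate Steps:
t(V, Y) = -3 + Y
s(J) = -6*J² (s(J) = -6*J*J = -6*J²)
L = -315 (L = (-3 - 4)*45 = -7*45 = -315)
-3900/s(60) + L/3479 = -3900/((-6*60²)) - 315/3479 = -3900/((-6*3600)) - 315*1/3479 = -3900/(-21600) - 45/497 = -3900*(-1/21600) - 45/497 = 13/72 - 45/497 = 3221/35784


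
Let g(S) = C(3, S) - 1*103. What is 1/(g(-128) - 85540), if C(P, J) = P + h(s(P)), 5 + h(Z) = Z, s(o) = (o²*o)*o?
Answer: -1/85564 ≈ -1.1687e-5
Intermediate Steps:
s(o) = o⁴ (s(o) = o³*o = o⁴)
h(Z) = -5 + Z
C(P, J) = -5 + P + P⁴ (C(P, J) = P + (-5 + P⁴) = -5 + P + P⁴)
g(S) = -24 (g(S) = (-5 + 3 + 3⁴) - 1*103 = (-5 + 3 + 81) - 103 = 79 - 103 = -24)
1/(g(-128) - 85540) = 1/(-24 - 85540) = 1/(-85564) = -1/85564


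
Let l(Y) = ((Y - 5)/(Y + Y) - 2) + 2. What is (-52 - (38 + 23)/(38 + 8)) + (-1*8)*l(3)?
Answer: -6991/138 ≈ -50.659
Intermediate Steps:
l(Y) = (-5 + Y)/(2*Y) (l(Y) = ((-5 + Y)/((2*Y)) - 2) + 2 = ((-5 + Y)*(1/(2*Y)) - 2) + 2 = ((-5 + Y)/(2*Y) - 2) + 2 = (-2 + (-5 + Y)/(2*Y)) + 2 = (-5 + Y)/(2*Y))
(-52 - (38 + 23)/(38 + 8)) + (-1*8)*l(3) = (-52 - (38 + 23)/(38 + 8)) + (-1*8)*((1/2)*(-5 + 3)/3) = (-52 - 61/46) - 4*(-2)/3 = (-52 - 61/46) - 8*(-1/3) = (-52 - 1*61/46) + 8/3 = (-52 - 61/46) + 8/3 = -2453/46 + 8/3 = -6991/138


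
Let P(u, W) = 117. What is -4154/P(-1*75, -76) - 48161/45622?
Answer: -195148625/5337774 ≈ -36.560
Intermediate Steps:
-4154/P(-1*75, -76) - 48161/45622 = -4154/117 - 48161/45622 = -195148625/5337774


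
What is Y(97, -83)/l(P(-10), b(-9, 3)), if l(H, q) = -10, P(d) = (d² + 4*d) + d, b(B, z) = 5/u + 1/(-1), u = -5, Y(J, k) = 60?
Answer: -6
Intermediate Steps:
b(B, z) = -2 (b(B, z) = 5/(-5) + 1/(-1) = 5*(-⅕) + 1*(-1) = -1 - 1 = -2)
P(d) = d² + 5*d
Y(97, -83)/l(P(-10), b(-9, 3)) = 60/(-10) = 60*(-⅒) = -6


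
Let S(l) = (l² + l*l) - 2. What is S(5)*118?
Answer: 5664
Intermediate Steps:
S(l) = -2 + 2*l² (S(l) = (l² + l²) - 2 = 2*l² - 2 = -2 + 2*l²)
S(5)*118 = (-2 + 2*5²)*118 = (-2 + 2*25)*118 = (-2 + 50)*118 = 48*118 = 5664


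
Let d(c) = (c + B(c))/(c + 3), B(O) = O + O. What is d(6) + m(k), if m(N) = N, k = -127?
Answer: -125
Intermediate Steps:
B(O) = 2*O
d(c) = 3*c/(3 + c) (d(c) = (c + 2*c)/(c + 3) = (3*c)/(3 + c) = 3*c/(3 + c))
d(6) + m(k) = 3*6/(3 + 6) - 127 = 3*6/9 - 127 = 3*6*(1/9) - 127 = 2 - 127 = -125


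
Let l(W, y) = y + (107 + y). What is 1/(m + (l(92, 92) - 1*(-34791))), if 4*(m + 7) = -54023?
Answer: 4/86277 ≈ 4.6362e-5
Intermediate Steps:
l(W, y) = 107 + 2*y
m = -54051/4 (m = -7 + (¼)*(-54023) = -7 - 54023/4 = -54051/4 ≈ -13513.)
1/(m + (l(92, 92) - 1*(-34791))) = 1/(-54051/4 + ((107 + 2*92) - 1*(-34791))) = 1/(-54051/4 + ((107 + 184) + 34791)) = 1/(-54051/4 + (291 + 34791)) = 1/(-54051/4 + 35082) = 1/(86277/4) = 4/86277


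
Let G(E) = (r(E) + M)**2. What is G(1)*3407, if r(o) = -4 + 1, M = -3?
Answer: 122652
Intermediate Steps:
r(o) = -3
G(E) = 36 (G(E) = (-3 - 3)**2 = (-6)**2 = 36)
G(1)*3407 = 36*3407 = 122652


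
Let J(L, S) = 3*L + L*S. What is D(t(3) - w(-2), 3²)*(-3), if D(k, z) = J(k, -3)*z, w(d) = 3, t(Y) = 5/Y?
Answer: 0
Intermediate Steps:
D(k, z) = 0 (D(k, z) = (k*(3 - 3))*z = (k*0)*z = 0*z = 0)
D(t(3) - w(-2), 3²)*(-3) = 0*(-3) = 0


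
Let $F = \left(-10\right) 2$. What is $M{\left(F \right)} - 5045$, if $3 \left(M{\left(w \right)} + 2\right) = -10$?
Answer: $- \frac{15151}{3} \approx -5050.3$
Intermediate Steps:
$F = -20$
$M{\left(w \right)} = - \frac{16}{3}$ ($M{\left(w \right)} = -2 + \frac{1}{3} \left(-10\right) = -2 - \frac{10}{3} = - \frac{16}{3}$)
$M{\left(F \right)} - 5045 = - \frac{16}{3} - 5045 = - \frac{15151}{3}$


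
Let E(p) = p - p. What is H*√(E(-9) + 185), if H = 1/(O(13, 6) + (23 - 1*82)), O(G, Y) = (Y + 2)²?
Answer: √185/5 ≈ 2.7203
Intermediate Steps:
E(p) = 0
O(G, Y) = (2 + Y)²
H = ⅕ (H = 1/((2 + 6)² + (23 - 1*82)) = 1/(8² + (23 - 82)) = 1/(64 - 59) = 1/5 = ⅕ ≈ 0.20000)
H*√(E(-9) + 185) = √(0 + 185)/5 = √185/5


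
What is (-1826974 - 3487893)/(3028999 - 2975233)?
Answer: -5314867/53766 ≈ -98.852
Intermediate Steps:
(-1826974 - 3487893)/(3028999 - 2975233) = -5314867/53766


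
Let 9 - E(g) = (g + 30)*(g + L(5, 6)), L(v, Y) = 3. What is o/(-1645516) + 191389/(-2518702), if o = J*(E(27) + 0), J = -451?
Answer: -1123579209863/2072282220116 ≈ -0.54219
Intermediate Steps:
E(g) = 9 - (3 + g)*(30 + g) (E(g) = 9 - (g + 30)*(g + 3) = 9 - (30 + g)*(3 + g) = 9 - (3 + g)*(30 + g))
o = 767151 (o = -451*((-81 - 1*27² - 33*27) + 0) = -451*((-81 - 1*729 - 891) + 0) = -451*((-81 - 729 - 891) + 0) = -451*(-1701 + 0) = -451*(-1701) = 767151)
o/(-1645516) + 191389/(-2518702) = 767151/(-1645516) + 191389/(-2518702) = 767151*(-1/1645516) + 191389*(-1/2518702) = -767151/1645516 - 191389/2518702 = -1123579209863/2072282220116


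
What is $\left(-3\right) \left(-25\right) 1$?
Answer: $75$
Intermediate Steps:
$\left(-3\right) \left(-25\right) 1 = 75 \cdot 1 = 75$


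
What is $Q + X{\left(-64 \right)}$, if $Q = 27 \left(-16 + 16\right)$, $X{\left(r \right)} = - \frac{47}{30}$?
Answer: $- \frac{47}{30} \approx -1.5667$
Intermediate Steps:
$X{\left(r \right)} = - \frac{47}{30}$ ($X{\left(r \right)} = \left(-47\right) \frac{1}{30} = - \frac{47}{30}$)
$Q = 0$ ($Q = 27 \cdot 0 = 0$)
$Q + X{\left(-64 \right)} = 0 - \frac{47}{30} = - \frac{47}{30}$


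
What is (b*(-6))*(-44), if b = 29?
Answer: 7656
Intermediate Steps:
(b*(-6))*(-44) = (29*(-6))*(-44) = -174*(-44) = 7656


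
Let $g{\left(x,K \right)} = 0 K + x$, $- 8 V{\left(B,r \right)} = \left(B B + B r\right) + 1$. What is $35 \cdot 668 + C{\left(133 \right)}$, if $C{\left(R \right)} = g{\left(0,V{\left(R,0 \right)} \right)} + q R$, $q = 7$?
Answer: $24311$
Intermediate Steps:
$V{\left(B,r \right)} = - \frac{1}{8} - \frac{B^{2}}{8} - \frac{B r}{8}$ ($V{\left(B,r \right)} = - \frac{\left(B B + B r\right) + 1}{8} = - \frac{\left(B^{2} + B r\right) + 1}{8} = - \frac{1 + B^{2} + B r}{8} = - \frac{1}{8} - \frac{B^{2}}{8} - \frac{B r}{8}$)
$g{\left(x,K \right)} = x$ ($g{\left(x,K \right)} = 0 + x = x$)
$C{\left(R \right)} = 7 R$ ($C{\left(R \right)} = 0 + 7 R = 7 R$)
$35 \cdot 668 + C{\left(133 \right)} = 35 \cdot 668 + 7 \cdot 133 = 23380 + 931 = 24311$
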